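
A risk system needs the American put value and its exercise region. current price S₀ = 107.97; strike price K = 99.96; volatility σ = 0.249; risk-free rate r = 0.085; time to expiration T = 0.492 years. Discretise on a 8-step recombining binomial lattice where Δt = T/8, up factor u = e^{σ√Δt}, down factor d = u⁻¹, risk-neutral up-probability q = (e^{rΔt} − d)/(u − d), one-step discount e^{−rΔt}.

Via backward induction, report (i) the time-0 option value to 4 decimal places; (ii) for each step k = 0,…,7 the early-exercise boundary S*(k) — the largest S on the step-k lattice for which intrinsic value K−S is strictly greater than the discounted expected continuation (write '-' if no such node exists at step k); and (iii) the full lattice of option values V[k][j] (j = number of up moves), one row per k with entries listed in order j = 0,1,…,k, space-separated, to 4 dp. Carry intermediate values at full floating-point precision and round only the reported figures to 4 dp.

params: Δt=0.06150 u=1.06370 d=0.94012 q=0.52698 e^(-rΔt)=0.99479
t_8 payoffs: 34.0788 25.4187 15.6202 4.5338 0.0000 0.0000 0.0000 0.0000 0.0000
t_7: node(7,0) S=70.0776 payoff=29.8824 vs cont=29.3612 → 29.8824 [stop]  node(7,1) S=79.2893 payoff=20.6707 vs cont=20.1495 → 20.6707 [stop]  node(7,2) S=89.7119 payoff=10.2481 vs cont=9.7269 → 10.2481 [stop]  node(7,3) S=101.5045 payoff=0.0000 vs cont=2.1334 → 2.1334 [wait]  node(7,4) S=114.8473 payoff=0.0000 vs cont=0.0000 → 0.0000 [wait]  node(7,5) S=129.9440 payoff=0.0000 vs cont=0.0000 → 0.0000 [wait]  node(7,6) S=147.0251 payoff=0.0000 vs cont=0.0000 → 0.0000 [wait]  node(7,7) S=166.3516 payoff=0.0000 vs cont=0.0000 → 0.0000 [wait]  ⇒ S*(7)=89.7119
t_6: node(6,0) S=74.5413 payoff=25.4187 vs cont=24.8975 → 25.4187 [stop]  node(6,1) S=84.3398 payoff=15.6202 vs cont=15.0991 → 15.6202 [stop]  node(6,2) S=95.4262 payoff=4.5338 vs cont=5.9407 → 5.9407 [wait]  node(6,3) S=107.9700 payoff=0.0000 vs cont=1.0039 → 1.0039 [wait]  node(6,4) S=122.1627 payoff=0.0000 vs cont=0.0000 → 0.0000 [wait]  node(6,5) S=138.2209 payoff=0.0000 vs cont=0.0000 → 0.0000 [wait]  node(6,6) S=156.3901 payoff=0.0000 vs cont=0.0000 → 0.0000 [wait]  ⇒ S*(6)=84.3398
t_5: node(5,0) S=79.2893 payoff=20.6707 vs cont=20.1495 → 20.6707 [stop]  node(5,1) S=89.7119 payoff=10.2481 vs cont=10.4645 → 10.4645 [wait]  node(5,2) S=101.5045 payoff=0.0000 vs cont=3.3217 → 3.3217 [wait]  node(5,3) S=114.8473 payoff=0.0000 vs cont=0.4724 → 0.4724 [wait]  node(5,4) S=129.9440 payoff=0.0000 vs cont=0.0000 → 0.0000 [wait]  node(5,5) S=147.0251 payoff=0.0000 vs cont=0.0000 → 0.0000 [wait]  ⇒ S*(5)=79.2893
t_4: node(4,0) S=84.3398 payoff=15.6202 vs cont=15.2125 → 15.6202 [stop]  node(4,1) S=95.4262 payoff=4.5338 vs cont=6.6654 → 6.6654 [wait]  node(4,2) S=107.9700 payoff=0.0000 vs cont=1.8107 → 1.8107 [wait]  node(4,3) S=122.1627 payoff=0.0000 vs cont=0.2223 → 0.2223 [wait]  node(4,4) S=138.2209 payoff=0.0000 vs cont=0.0000 → 0.0000 [wait]  ⇒ S*(4)=84.3398
t_3: node(3,0) S=89.7119 payoff=10.2481 vs cont=10.8444 → 10.8444 [wait]  node(3,1) S=101.5045 payoff=0.0000 vs cont=4.0857 → 4.0857 [wait]  node(3,2) S=114.8473 payoff=0.0000 vs cont=0.9685 → 0.9685 [wait]  node(3,3) S=129.9440 payoff=0.0000 vs cont=0.1046 → 0.1046 [wait]  ⇒ S*(3)=-
t_2: node(2,0) S=95.4262 payoff=4.5338 vs cont=7.2447 → 7.2447 [wait]  node(2,1) S=107.9700 payoff=0.0000 vs cont=2.4303 → 2.4303 [wait]  node(2,2) S=122.1627 payoff=0.0000 vs cont=0.5106 → 0.5106 [wait]  ⇒ S*(2)=-
t_1: node(1,0) S=101.5045 payoff=0.0000 vs cont=4.6831 → 4.6831 [wait]  node(1,1) S=114.8473 payoff=0.0000 vs cont=1.4112 → 1.4112 [wait]  ⇒ S*(1)=-
t_0: node(0,0) S=107.9700 payoff=0.0000 vs cont=2.9434 → 2.9434 [wait]  ⇒ S*(0)=-

price = 2.9434
boundary = - - - - 84.3398 79.2893 84.3398 89.7119
tree:
2.9434
4.6831 1.4112
7.2447 2.4303 0.5106
10.8444 4.0857 0.9685 0.1046
15.6202 6.6654 1.8107 0.2223 0.0000
20.6707 10.4645 3.3217 0.4724 0.0000 0.0000
25.4187 15.6202 5.9407 1.0039 0.0000 0.0000 0.0000
29.8824 20.6707 10.2481 2.1334 0.0000 0.0000 0.0000 0.0000
34.0788 25.4187 15.6202 4.5338 0.0000 0.0000 0.0000 0.0000 0.0000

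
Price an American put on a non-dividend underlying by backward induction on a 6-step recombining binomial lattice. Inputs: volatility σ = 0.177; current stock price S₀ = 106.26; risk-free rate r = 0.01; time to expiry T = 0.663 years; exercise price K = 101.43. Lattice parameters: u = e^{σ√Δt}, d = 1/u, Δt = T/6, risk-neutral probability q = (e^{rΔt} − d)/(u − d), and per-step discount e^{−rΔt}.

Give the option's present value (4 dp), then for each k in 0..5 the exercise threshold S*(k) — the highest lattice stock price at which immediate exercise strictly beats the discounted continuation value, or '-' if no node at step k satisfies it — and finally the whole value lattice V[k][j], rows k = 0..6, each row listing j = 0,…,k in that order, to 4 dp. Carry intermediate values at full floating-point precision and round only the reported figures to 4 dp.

params: Δt=0.11050 u=1.06060 d=0.94286 q=0.49468 e^(-rΔt)=0.99890
t_6 payoffs: 26.7760 17.4533 6.9665 0.0000 0.0000 0.0000 0.0000
t_5: node(5,0) S=79.1782 payoff=22.2518 vs cont=22.1398 → 22.2518 [stop]  node(5,1) S=89.0659 payoff=12.3641 vs cont=12.2521 → 12.3641 [stop]  node(5,2) S=100.1883 payoff=1.2417 vs cont=3.5164 → 3.5164 [wait]  node(5,3) S=112.6997 payoff=0.0000 vs cont=0.0000 → 0.0000 [wait]  node(5,4) S=126.7734 payoff=0.0000 vs cont=0.0000 → 0.0000 [wait]  node(5,5) S=142.6047 payoff=0.0000 vs cont=0.0000 → 0.0000 [wait]  ⇒ S*(5)=89.0659
t_4: node(4,0) S=83.9767 payoff=17.4533 vs cont=17.3413 → 17.4533 [stop]  node(4,1) S=94.4635 payoff=6.9665 vs cont=7.9785 → 7.9785 [wait]  node(4,2) S=106.2600 payoff=0.0000 vs cont=1.7749 → 1.7749 [wait]  node(4,3) S=119.5296 payoff=0.0000 vs cont=0.0000 → 0.0000 [wait]  node(4,4) S=134.4563 payoff=0.0000 vs cont=0.0000 → 0.0000 [wait]  ⇒ S*(4)=83.9767
t_3: node(3,0) S=89.0659 payoff=12.3641 vs cont=12.7522 → 12.7522 [wait]  node(3,1) S=100.1883 payoff=1.2417 vs cont=4.9042 → 4.9042 [wait]  node(3,2) S=112.6997 payoff=0.0000 vs cont=0.8959 → 0.8959 [wait]  node(3,3) S=126.7734 payoff=0.0000 vs cont=0.0000 → 0.0000 [wait]  ⇒ S*(3)=-
t_2: node(2,0) S=94.4635 payoff=6.9665 vs cont=8.8601 → 8.8601 [wait]  node(2,1) S=106.2600 payoff=0.0000 vs cont=2.9181 → 2.9181 [wait]  node(2,2) S=119.5296 payoff=0.0000 vs cont=0.4522 → 0.4522 [wait]  ⇒ S*(2)=-
t_1: node(1,0) S=100.1883 payoff=1.2417 vs cont=5.9142 → 5.9142 [wait]  node(1,1) S=112.6997 payoff=0.0000 vs cont=1.6964 → 1.6964 [wait]  ⇒ S*(1)=-
t_0: node(0,0) S=106.2600 payoff=0.0000 vs cont=3.8235 → 3.8235 [wait]  ⇒ S*(0)=-

price = 3.8235
boundary = - - - - 83.9767 89.0659
tree:
3.8235
5.9142 1.6964
8.8601 2.9181 0.4522
12.7522 4.9042 0.8959 0.0000
17.4533 7.9785 1.7749 0.0000 0.0000
22.2518 12.3641 3.5164 0.0000 0.0000 0.0000
26.7760 17.4533 6.9665 0.0000 0.0000 0.0000 0.0000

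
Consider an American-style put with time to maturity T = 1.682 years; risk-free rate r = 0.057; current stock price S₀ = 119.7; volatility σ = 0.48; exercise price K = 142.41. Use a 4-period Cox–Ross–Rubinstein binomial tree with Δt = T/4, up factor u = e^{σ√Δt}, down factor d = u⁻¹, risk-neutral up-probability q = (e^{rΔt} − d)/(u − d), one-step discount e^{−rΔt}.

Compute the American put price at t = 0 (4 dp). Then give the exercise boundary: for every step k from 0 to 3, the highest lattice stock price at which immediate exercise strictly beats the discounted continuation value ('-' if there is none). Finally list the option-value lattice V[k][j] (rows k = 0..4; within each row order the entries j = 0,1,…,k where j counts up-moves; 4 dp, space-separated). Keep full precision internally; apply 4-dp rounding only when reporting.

price = 39.0988
boundary = - - 64.2298 87.6830
tree:
39.0988
56.5140 20.8063
78.1802 34.1702 6.2854
95.3602 54.7270 11.9474 0.0000
107.9449 78.1802 22.7100 0.0000 0.0000

Δt=0.42050, u=1.36515, d=0.73252, q=0.46115, disc=e^(-rΔt)=0.97632
k=4 terminal: V=max(K-S,0) → 107.9449 78.1802 22.7100 0.0000 0.0000
k=3: j=0 S=47.0498 intr=95.3602 cont=91.9874 V=95.3602[EX]; j=1 S=87.6830 intr=54.7270 cont=51.3542 V=54.7270[EX]; j=2 S=163.4079 intr=0.0000 cont=11.9474 V=11.9474[hold]; j=3 S=304.5303 intr=0.0000 cont=0.0000 V=0.0000[hold]  S*(3)=87.6830
k=2: j=0 S=64.2298 intr=78.1802 cont=74.8074 V=78.1802[EX]; j=1 S=119.7000 intr=22.7100 cont=34.1702 V=34.1702[hold]; j=2 S=223.0754 intr=0.0000 cont=6.2854 V=6.2854[hold]  S*(2)=64.2298
k=1: j=0 S=87.6830 intr=54.7270 cont=56.5140 V=56.5140[hold]; j=1 S=163.4079 intr=0.0000 cont=20.8063 V=20.8063[hold]  S*(1)=-
k=0: j=0 S=119.7000 intr=22.7100 cont=39.0988 V=39.0988[hold]  S*(0)=-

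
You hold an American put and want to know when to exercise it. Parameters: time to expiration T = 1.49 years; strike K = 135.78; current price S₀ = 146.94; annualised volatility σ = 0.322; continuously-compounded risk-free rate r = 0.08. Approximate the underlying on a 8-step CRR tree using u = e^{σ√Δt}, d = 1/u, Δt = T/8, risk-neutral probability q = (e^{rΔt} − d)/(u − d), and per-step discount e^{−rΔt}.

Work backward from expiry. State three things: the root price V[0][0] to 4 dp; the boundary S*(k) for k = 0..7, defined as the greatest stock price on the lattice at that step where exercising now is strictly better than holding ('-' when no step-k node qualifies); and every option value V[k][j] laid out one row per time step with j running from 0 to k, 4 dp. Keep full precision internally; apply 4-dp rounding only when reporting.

params: Δt=0.18625 u=1.14908 d=0.87026 q=0.51915 e^(-rΔt)=0.98521
t_8 payoffs: 87.4377 71.9491 51.4982 24.4949 0.0000 0.0000 0.0000 0.0000 0.0000
t_7: node(7,0) S=55.5494 payoff=80.2306 vs cont=78.2225 → 80.2306 [stop]  node(7,1) S=73.3470 payoff=62.4330 vs cont=60.4249 → 62.4330 [stop]  node(7,2) S=96.8468 payoff=38.9332 vs cont=36.9250 → 38.9332 [stop]  node(7,3) S=127.8758 payoff=7.9042 vs cont=11.6041 → 11.6041 [wait]  node(7,4) S=168.8463 payoff=0.0000 vs cont=0.0000 → 0.0000 [wait]  node(7,5) S=222.9434 payoff=0.0000 vs cont=0.0000 → 0.0000 [wait]  node(7,6) S=294.3728 payoff=0.0000 vs cont=0.0000 → 0.0000 [wait]  node(7,7) S=388.6877 payoff=0.0000 vs cont=0.0000 → 0.0000 [wait]  ⇒ S*(7)=96.8468
t_6: node(6,0) S=63.8309 payoff=71.9491 vs cont=69.9410 → 71.9491 [stop]  node(6,1) S=84.2818 payoff=51.4982 vs cont=49.4901 → 51.4982 [stop]  node(6,2) S=111.2851 payoff=24.4949 vs cont=24.3792 → 24.4949 [stop]  node(6,3) S=146.9400 payoff=0.0000 vs cont=5.4973 → 5.4973 [wait]  node(6,4) S=194.0185 payoff=0.0000 vs cont=0.0000 → 0.0000 [wait]  node(6,5) S=256.1806 payoff=0.0000 vs cont=0.0000 → 0.0000 [wait]  node(6,6) S=338.2589 payoff=0.0000 vs cont=0.0000 → 0.0000 [wait]  ⇒ S*(6)=111.2851
t_5: node(5,0) S=73.3470 payoff=62.4330 vs cont=60.4249 → 62.4330 [stop]  node(5,1) S=96.8468 payoff=38.9332 vs cont=36.9250 → 38.9332 [stop]  node(5,2) S=127.8758 payoff=7.9042 vs cont=14.4158 → 14.4158 [wait]  node(5,3) S=168.8463 payoff=0.0000 vs cont=2.6042 → 2.6042 [wait]  node(5,4) S=222.9434 payoff=0.0000 vs cont=0.0000 → 0.0000 [wait]  node(5,5) S=294.3728 payoff=0.0000 vs cont=0.0000 → 0.0000 [wait]  ⇒ S*(5)=96.8468
t_4: node(4,0) S=84.2818 payoff=51.4982 vs cont=49.4901 → 51.4982 [stop]  node(4,1) S=111.2851 payoff=24.4949 vs cont=25.8173 → 25.8173 [wait]  node(4,2) S=146.9400 payoff=0.0000 vs cont=8.1613 → 8.1613 [wait]  node(4,3) S=194.0185 payoff=0.0000 vs cont=1.2337 → 1.2337 [wait]  node(4,4) S=256.1806 payoff=0.0000 vs cont=0.0000 → 0.0000 [wait]  ⇒ S*(4)=84.2818
t_3: node(3,0) S=96.8468 payoff=38.9332 vs cont=37.6014 → 38.9332 [stop]  node(3,1) S=127.8758 payoff=7.9042 vs cont=16.4049 → 16.4049 [wait]  node(3,2) S=168.8463 payoff=0.0000 vs cont=4.4973 → 4.4973 [wait]  node(3,3) S=222.9434 payoff=0.0000 vs cont=0.5845 → 0.5845 [wait]  ⇒ S*(3)=96.8468
t_2: node(2,0) S=111.2851 payoff=24.4949 vs cont=26.8347 → 26.8347 [wait]  node(2,1) S=146.9400 payoff=0.0000 vs cont=10.0718 → 10.0718 [wait]  node(2,2) S=194.0185 payoff=0.0000 vs cont=2.4295 → 2.4295 [wait]  ⇒ S*(2)=-
t_1: node(1,0) S=127.8758 payoff=7.9042 vs cont=17.8640 → 17.8640 [wait]  node(1,1) S=168.8463 payoff=0.0000 vs cont=6.0140 → 6.0140 [wait]  ⇒ S*(1)=-
t_0: node(0,0) S=146.9400 payoff=0.0000 vs cont=11.5388 → 11.5388 [wait]  ⇒ S*(0)=-

price = 11.5388
boundary = - - - 96.8468 84.2818 96.8468 111.2851 96.8468
tree:
11.5388
17.8640 6.0140
26.8347 10.0718 2.4295
38.9332 16.4049 4.4973 0.5845
51.4982 25.8173 8.1613 1.2337 0.0000
62.4330 38.9332 14.4158 2.6042 0.0000 0.0000
71.9491 51.4982 24.4949 5.4973 0.0000 0.0000 0.0000
80.2306 62.4330 38.9332 11.6041 0.0000 0.0000 0.0000 0.0000
87.4377 71.9491 51.4982 24.4949 0.0000 0.0000 0.0000 0.0000 0.0000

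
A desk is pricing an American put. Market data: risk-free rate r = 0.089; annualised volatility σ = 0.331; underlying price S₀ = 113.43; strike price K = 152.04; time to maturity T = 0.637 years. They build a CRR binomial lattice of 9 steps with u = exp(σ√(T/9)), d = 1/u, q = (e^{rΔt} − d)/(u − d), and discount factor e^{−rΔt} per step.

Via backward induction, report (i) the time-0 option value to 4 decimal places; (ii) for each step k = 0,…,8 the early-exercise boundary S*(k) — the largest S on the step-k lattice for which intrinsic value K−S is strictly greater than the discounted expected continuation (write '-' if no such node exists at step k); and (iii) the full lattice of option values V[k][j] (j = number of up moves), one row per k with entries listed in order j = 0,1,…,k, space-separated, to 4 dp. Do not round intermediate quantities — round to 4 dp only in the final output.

Δt=0.07078, u=1.09205, d=0.91571, q=0.51383, disc=e^(-rΔt)=0.99372
k=9 terminal: V=max(K-S,0) → 100.6908 90.8019 79.0087 64.9443 48.1714 28.1684 4.3132 0.0000 0.0000 0.0000
k=8: j=0 S=56.0761 intr=95.9639 cont=95.0092 V=95.9639[EX]; j=1 S=66.8752 intr=85.1648 cont=84.2100 V=85.1648[EX]; j=2 S=79.7541 intr=72.2859 cont=71.3312 V=72.2859[EX]; j=3 S=95.1131 intr=56.9269 cont=55.9722 V=56.9269[EX]; j=4 S=113.4300 intr=38.6100 cont=37.6553 V=38.6100[EX]; j=5 S=135.2744 intr=16.7656 cont=15.8109 V=16.7656[EX]; j=6 S=161.3255 intr=0.0000 cont=2.0838 V=2.0838[hold]; j=7 S=192.3936 intr=0.0000 cont=0.0000 V=0.0000[hold]; j=8 S=229.4448 intr=0.0000 cont=0.0000 V=0.0000[hold]  S*(8)=135.2744
k=7: j=0 S=61.2381 intr=90.8019 cont=89.8472 V=90.8019[EX]; j=1 S=73.0313 intr=79.0087 cont=78.0540 V=79.0087[EX]; j=2 S=87.0957 intr=64.9443 cont=63.9896 V=64.9443[EX]; j=3 S=103.8686 intr=48.1714 cont=47.2167 V=48.1714[EX]; j=4 S=123.8716 intr=28.1684 cont=27.2137 V=28.1684[EX]; j=5 S=147.7268 intr=4.3132 cont=9.1637 V=9.1637[hold]; j=6 S=176.1760 intr=0.0000 cont=1.0067 V=1.0067[hold]; j=7 S=210.1040 intr=0.0000 cont=0.0000 V=0.0000[hold]  S*(7)=123.8716
k=6: j=0 S=66.8752 intr=85.1648 cont=84.2100 V=85.1648[EX]; j=1 S=79.7541 intr=72.2859 cont=71.3312 V=72.2859[EX]; j=2 S=95.1131 intr=56.9269 cont=55.9722 V=56.9269[EX]; j=3 S=113.4300 intr=38.6100 cont=37.6553 V=38.6100[EX]; j=4 S=135.2744 intr=16.7656 cont=18.2876 V=18.2876[hold]; j=5 S=161.3255 intr=0.0000 cont=4.9411 V=4.9411[hold]; j=6 S=192.3936 intr=0.0000 cont=0.4864 V=0.4864[hold]  S*(6)=113.4300
k=5: j=0 S=73.0313 intr=79.0087 cont=78.0540 V=79.0087[EX]; j=1 S=87.0957 intr=64.9443 cont=63.9896 V=64.9443[EX]; j=2 S=103.8686 intr=48.1714 cont=47.2167 V=48.1714[EX]; j=3 S=123.8716 intr=28.1684 cont=27.9908 V=28.1684[EX]; j=4 S=147.7268 intr=4.3132 cont=11.3580 V=11.3580[hold]; j=5 S=176.1760 intr=0.0000 cont=2.6355 V=2.6355[hold]  S*(5)=123.8716
k=4: j=0 S=79.7541 intr=72.2859 cont=71.3312 V=72.2859[EX]; j=1 S=95.1131 intr=56.9269 cont=55.9722 V=56.9269[EX]; j=2 S=113.4300 intr=38.6100 cont=37.6553 V=38.6100[EX]; j=3 S=135.2744 intr=16.7656 cont=19.4080 V=19.4080[hold]; j=4 S=161.3255 intr=0.0000 cont=6.8329 V=6.8329[hold]  S*(4)=113.4300
k=3: j=0 S=87.0957 intr=64.9443 cont=63.9896 V=64.9443[EX]; j=1 S=103.8686 intr=48.1714 cont=47.2167 V=48.1714[EX]; j=2 S=123.8716 intr=28.1684 cont=28.5629 V=28.5629[hold]; j=3 S=147.7268 intr=4.3132 cont=12.8652 V=12.8652[hold]  S*(3)=103.8686
k=2: j=0 S=95.1131 intr=56.9269 cont=55.9722 V=56.9269[EX]; j=1 S=113.4300 intr=38.6100 cont=37.8567 V=38.6100[EX]; j=2 S=135.2744 intr=16.7656 cont=20.3682 V=20.3682[hold]  S*(2)=113.4300
k=1: j=0 S=103.8686 intr=48.1714 cont=47.2167 V=48.1714[EX]; j=1 S=123.8716 intr=28.1684 cont=29.0532 V=29.0532[hold]  S*(1)=103.8686
k=0: j=0 S=113.4300 intr=38.6100 cont=38.1070 V=38.6100[EX]  S*(0)=113.4300

price = 38.6100
boundary = 113.4300 103.8686 113.4300 103.8686 113.4300 123.8716 113.4300 123.8716 135.2744
tree:
38.6100
48.1714 29.0532
56.9269 38.6100 20.3682
64.9443 48.1714 28.5629 12.8652
72.2859 56.9269 38.6100 19.4080 6.8329
79.0087 64.9443 48.1714 28.1684 11.3580 2.6355
85.1648 72.2859 56.9269 38.6100 18.2876 4.9411 0.4864
90.8019 79.0087 64.9443 48.1714 28.1684 9.1637 1.0067 0.0000
95.9639 85.1648 72.2859 56.9269 38.6100 16.7656 2.0838 0.0000 0.0000
100.6908 90.8019 79.0087 64.9443 48.1714 28.1684 4.3132 0.0000 0.0000 0.0000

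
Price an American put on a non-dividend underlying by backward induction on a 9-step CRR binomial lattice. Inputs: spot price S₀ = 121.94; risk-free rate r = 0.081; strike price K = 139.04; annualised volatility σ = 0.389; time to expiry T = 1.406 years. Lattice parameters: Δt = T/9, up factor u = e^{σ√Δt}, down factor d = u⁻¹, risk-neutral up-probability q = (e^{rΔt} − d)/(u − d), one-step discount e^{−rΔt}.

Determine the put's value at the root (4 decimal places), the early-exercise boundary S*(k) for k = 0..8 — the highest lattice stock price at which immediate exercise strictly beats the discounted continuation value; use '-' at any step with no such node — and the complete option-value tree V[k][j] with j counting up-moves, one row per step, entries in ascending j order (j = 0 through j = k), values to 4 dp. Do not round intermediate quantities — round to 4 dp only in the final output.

Δt=0.15622, u=1.16620, d=0.85748, q=0.50289, disc=e^(-rΔt)=0.98743
k=9 terminal: V=max(K-S,0) → 108.4779 97.4747 82.5102 62.1579 34.4783 0.0000 0.0000 0.0000 0.0000 0.0000
k=8: j=0 S=35.6416 intr=103.3984 cont=101.6501 V=103.3984[EX]; j=1 S=48.4735 intr=90.5665 cont=88.8182 V=90.5665[EX]; j=2 S=65.9252 intr=73.1148 cont=71.3665 V=73.1148[EX]; j=3 S=89.6600 intr=49.3800 cont=47.6317 V=49.3800[EX]; j=4 S=121.9400 intr=17.1000 cont=16.9241 V=17.1000[EX]; j=5 S=165.8416 intr=0.0000 cont=0.0000 V=0.0000[hold]; j=6 S=225.5490 intr=0.0000 cont=0.0000 V=0.0000[hold]; j=7 S=306.7526 intr=0.0000 cont=0.0000 V=0.0000[hold]; j=8 S=417.1917 intr=0.0000 cont=0.0000 V=0.0000[hold]  S*(8)=121.9400
k=7: j=0 S=41.5653 intr=97.4747 cont=95.7264 V=97.4747[EX]; j=1 S=56.5298 intr=82.5102 cont=80.7618 V=82.5102[EX]; j=2 S=76.8821 intr=62.1579 cont=60.4096 V=62.1579[EX]; j=3 S=104.5617 intr=34.4783 cont=32.7300 V=34.4783[EX]; j=4 S=142.2066 intr=0.0000 cont=8.3937 V=8.3937[hold]; j=5 S=193.4048 intr=0.0000 cont=0.0000 V=0.0000[hold]; j=6 S=263.0356 intr=0.0000 cont=0.0000 V=0.0000[hold]; j=7 S=357.7354 intr=0.0000 cont=0.0000 V=0.0000[hold]  S*(7)=104.5617
k=6: j=0 S=48.4735 intr=90.5665 cont=88.8182 V=90.5665[EX]; j=1 S=65.9252 intr=73.1148 cont=71.3665 V=73.1148[EX]; j=2 S=89.6600 intr=49.3800 cont=47.6317 V=49.3800[EX]; j=3 S=121.9400 intr=17.1000 cont=21.0921 V=21.0921[hold]; j=4 S=165.8416 intr=0.0000 cont=4.1202 V=4.1202[hold]; j=5 S=225.5490 intr=0.0000 cont=0.0000 V=0.0000[hold]; j=6 S=306.7526 intr=0.0000 cont=0.0000 V=0.0000[hold]  S*(6)=89.6600
k=5: j=0 S=56.5298 intr=82.5102 cont=80.7618 V=82.5102[EX]; j=1 S=76.8821 intr=62.1579 cont=60.4096 V=62.1579[EX]; j=2 S=104.5617 intr=34.4783 cont=34.7124 V=34.7124[hold]; j=3 S=142.2066 intr=0.0000 cont=12.3993 V=12.3993[hold]; j=4 S=193.4048 intr=0.0000 cont=2.0224 V=2.0224[hold]; j=5 S=263.0356 intr=0.0000 cont=0.0000 V=0.0000[hold]  S*(5)=76.8821
k=4: j=0 S=65.9252 intr=73.1148 cont=71.3665 V=73.1148[EX]; j=1 S=89.6600 intr=49.3800 cont=47.7479 V=49.3800[EX]; j=2 S=121.9400 intr=17.1000 cont=23.1960 V=23.1960[hold]; j=3 S=165.8416 intr=0.0000 cont=7.0906 V=7.0906[hold]; j=4 S=225.5490 intr=0.0000 cont=0.9927 V=0.9927[hold]  S*(4)=89.6600
k=3: j=0 S=76.8821 intr=62.1579 cont=60.4096 V=62.1579[EX]; j=1 S=104.5617 intr=34.4783 cont=35.7571 V=35.7571[hold]; j=2 S=142.2066 intr=0.0000 cont=14.9070 V=14.9070[hold]; j=3 S=193.4048 intr=0.0000 cont=3.9735 V=3.9735[hold]  S*(3)=76.8821
k=2: j=0 S=89.6600 intr=49.3800 cont=48.2666 V=49.3800[EX]; j=1 S=121.9400 intr=17.1000 cont=24.9540 V=24.9540[hold]; j=2 S=165.8416 intr=0.0000 cont=9.2903 V=9.2903[hold]  S*(2)=89.6600
k=1: j=0 S=104.5617 intr=34.4783 cont=36.6300 V=36.6300[hold]; j=1 S=142.2066 intr=0.0000 cont=16.8622 V=16.8622[hold]  S*(1)=-
k=0: j=0 S=121.9400 intr=17.1000 cont=26.3535 V=26.3535[hold]  S*(0)=-

price = 26.3535
boundary = - - 89.6600 76.8821 89.6600 76.8821 89.6600 104.5617 121.9400
tree:
26.3535
36.6300 16.8622
49.3800 24.9540 9.2903
62.1579 35.7571 14.9070 3.9735
73.1148 49.3800 23.1960 7.0906 0.9927
82.5102 62.1579 34.7124 12.3993 2.0224 0.0000
90.5665 73.1148 49.3800 21.0921 4.1202 0.0000 0.0000
97.4747 82.5102 62.1579 34.4783 8.3937 0.0000 0.0000 0.0000
103.3984 90.5665 73.1148 49.3800 17.1000 0.0000 0.0000 0.0000 0.0000
108.4779 97.4747 82.5102 62.1579 34.4783 0.0000 0.0000 0.0000 0.0000 0.0000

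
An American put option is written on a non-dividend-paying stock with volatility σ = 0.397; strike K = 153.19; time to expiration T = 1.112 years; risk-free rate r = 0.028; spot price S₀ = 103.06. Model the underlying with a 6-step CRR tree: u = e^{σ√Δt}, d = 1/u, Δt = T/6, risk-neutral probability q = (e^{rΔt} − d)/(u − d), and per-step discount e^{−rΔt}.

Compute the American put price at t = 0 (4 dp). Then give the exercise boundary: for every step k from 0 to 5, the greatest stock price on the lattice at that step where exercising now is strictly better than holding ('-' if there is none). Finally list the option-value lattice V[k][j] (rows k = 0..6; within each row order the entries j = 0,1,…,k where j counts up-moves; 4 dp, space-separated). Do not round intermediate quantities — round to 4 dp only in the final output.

Δt=0.18533, u=1.18638, d=0.84290, q=0.47252, disc=e^(-rΔt)=0.99482
k=6 terminal: V=max(K-S,0) → 116.2294 101.1677 79.9683 50.1300 8.1324 0.0000 0.0000
k=5: j=0 S=43.8494 intr=109.3406 cont=108.5477 V=109.3406[EX]; j=1 S=61.7184 intr=91.4716 cont=90.6787 V=91.4716[EX]; j=2 S=86.8690 intr=66.3210 cont=65.5281 V=66.3210[EX]; j=3 S=122.2687 intr=30.9213 cont=30.1284 V=30.9213[EX]; j=4 S=172.0940 intr=0.0000 cont=4.2674 V=4.2674[hold]; j=5 S=242.2235 intr=0.0000 cont=0.0000 V=0.0000[hold]  S*(5)=122.2687
k=4: j=0 S=52.0223 intr=101.1677 cont=100.3748 V=101.1677[EX]; j=1 S=73.2217 intr=79.9683 cont=79.1754 V=79.9683[EX]; j=2 S=103.0600 intr=50.1300 cont=49.3371 V=50.1300[EX]; j=3 S=145.0576 intr=8.1324 cont=18.2319 V=18.2319[hold]; j=4 S=204.1696 intr=0.0000 cont=2.2393 V=2.2393[hold]  S*(4)=103.0600
k=3: j=0 S=61.7184 intr=91.4716 cont=90.6787 V=91.4716[EX]; j=1 S=86.8690 intr=66.3210 cont=65.5281 V=66.3210[EX]; j=2 S=122.2687 intr=30.9213 cont=34.8759 V=34.8759[hold]; j=3 S=172.0940 intr=0.0000 cont=10.6198 V=10.6198[hold]  S*(3)=86.8690
k=2: j=0 S=73.2217 intr=79.9683 cont=79.1754 V=79.9683[EX]; j=1 S=103.0600 intr=50.1300 cont=51.1961 V=51.1961[hold]; j=2 S=145.0576 intr=8.1324 cont=23.2931 V=23.2931[hold]  S*(2)=73.2217
k=1: j=0 S=86.8690 intr=66.3210 cont=66.0292 V=66.3210[EX]; j=1 S=122.2687 intr=30.9213 cont=37.8146 V=37.8146[hold]  S*(1)=86.8690
k=0: j=0 S=103.0600 intr=50.1300 cont=52.5775 V=52.5775[hold]  S*(0)=-

price = 52.5775
boundary = - 86.8690 73.2217 86.8690 103.0600 122.2687
tree:
52.5775
66.3210 37.8146
79.9683 51.1961 23.2931
91.4716 66.3210 34.8759 10.6198
101.1677 79.9683 50.1300 18.2319 2.2393
109.3406 91.4716 66.3210 30.9213 4.2674 0.0000
116.2294 101.1677 79.9683 50.1300 8.1324 0.0000 0.0000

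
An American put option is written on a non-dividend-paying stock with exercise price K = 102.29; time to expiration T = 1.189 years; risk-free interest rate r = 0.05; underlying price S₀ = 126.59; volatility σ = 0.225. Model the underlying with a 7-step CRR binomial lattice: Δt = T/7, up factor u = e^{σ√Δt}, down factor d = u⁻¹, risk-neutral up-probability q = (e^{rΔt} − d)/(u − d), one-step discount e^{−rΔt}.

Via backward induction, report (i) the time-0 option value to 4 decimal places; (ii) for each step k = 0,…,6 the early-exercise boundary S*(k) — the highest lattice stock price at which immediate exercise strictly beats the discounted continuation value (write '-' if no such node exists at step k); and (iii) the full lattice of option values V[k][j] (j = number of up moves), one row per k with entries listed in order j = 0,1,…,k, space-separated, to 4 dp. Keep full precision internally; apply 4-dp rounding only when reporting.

Δt=0.16986  u=1.09717  d=0.91144  q=0.52276  discount=0.99154
step 7 (expiry): payoffs max(K−S,0) = 36.1458 22.6673 6.4423 0.0000 0.0000 0.0000 0.0000 0.0000
step 6: (k=6,j=0): S=72.5712, (K−S)⁺=29.7188, hold=28.8537 ⇒ V=29.7188 exercise | (k=6,j=1): S=87.3593, (K−S)⁺=14.9307, hold=14.0656 ⇒ V=14.9307 exercise | (k=6,j=2): S=105.1609, (K−S)⁺=0.0000, hold=3.0485 ⇒ V=3.0485 continue | (k=6,j=3): S=126.5900, (K−S)⁺=0.0000, hold=0.0000 ⇒ V=0.0000 continue | (k=6,j=4): S=152.3858, (K−S)⁺=0.0000, hold=0.0000 ⇒ V=0.0000 continue | (k=6,j=5): S=183.4381, (K−S)⁺=0.0000, hold=0.0000 ⇒ V=0.0000 continue | (k=6,j=6): S=220.8180, (K−S)⁺=0.0000, hold=0.0000 ⇒ V=0.0000 continue  boundary S*=87.3593
step 5: (k=5,j=0): S=79.6227, (K−S)⁺=22.6673, hold=21.8023 ⇒ V=22.6673 exercise | (k=5,j=1): S=95.8477, (K−S)⁺=6.4423, hold=8.6455 ⇒ V=8.6455 continue | (k=5,j=2): S=115.3790, (K−S)⁺=0.0000, hold=1.4426 ⇒ V=1.4426 continue | (k=5,j=3): S=138.8903, (K−S)⁺=0.0000, hold=0.0000 ⇒ V=0.0000 continue | (k=5,j=4): S=167.1926, (K−S)⁺=0.0000, hold=0.0000 ⇒ V=0.0000 continue | (k=5,j=5): S=201.2621, (K−S)⁺=0.0000, hold=0.0000 ⇒ V=0.0000 continue  boundary S*=79.6227
step 4: (k=4,j=0): S=87.3593, (K−S)⁺=14.9307, hold=15.2076 ⇒ V=15.2076 continue | (k=4,j=1): S=105.1609, (K−S)⁺=0.0000, hold=4.8388 ⇒ V=4.8388 continue | (k=4,j=2): S=126.5900, (K−S)⁺=0.0000, hold=0.6826 ⇒ V=0.6826 continue | (k=4,j=3): S=152.3858, (K−S)⁺=0.0000, hold=0.0000 ⇒ V=0.0000 continue | (k=4,j=4): S=183.4381, (K−S)⁺=0.0000, hold=0.0000 ⇒ V=0.0000 continue  boundary S*=-
step 3: (k=3,j=0): S=95.8477, (K−S)⁺=6.4423, hold=9.7045 ⇒ V=9.7045 continue | (k=3,j=1): S=115.3790, (K−S)⁺=0.0000, hold=2.6436 ⇒ V=2.6436 continue | (k=3,j=2): S=138.8903, (K−S)⁺=0.0000, hold=0.3230 ⇒ V=0.3230 continue | (k=3,j=3): S=167.1926, (K−S)⁺=0.0000, hold=0.0000 ⇒ V=0.0000 continue  boundary S*=-
step 2: (k=2,j=0): S=105.1609, (K−S)⁺=0.0000, hold=5.9625 ⇒ V=5.9625 continue | (k=2,j=1): S=126.5900, (K−S)⁺=0.0000, hold=1.4184 ⇒ V=1.4184 continue | (k=2,j=2): S=152.3858, (K−S)⁺=0.0000, hold=0.1529 ⇒ V=0.1529 continue  boundary S*=-
step 1: (k=1,j=0): S=115.3790, (K−S)⁺=0.0000, hold=3.5567 ⇒ V=3.5567 continue | (k=1,j=1): S=138.8903, (K−S)⁺=0.0000, hold=0.7504 ⇒ V=0.7504 continue  boundary S*=-
step 0: (k=0,j=0): S=126.5900, (K−S)⁺=0.0000, hold=2.0721 ⇒ V=2.0721 continue  boundary S*=-

price = 2.0721
boundary = - - - - - 79.6227 87.3593
tree:
2.0721
3.5567 0.7504
5.9625 1.4184 0.1529
9.7045 2.6436 0.3230 0.0000
15.2076 4.8388 0.6826 0.0000 0.0000
22.6673 8.6455 1.4426 0.0000 0.0000 0.0000
29.7188 14.9307 3.0485 0.0000 0.0000 0.0000 0.0000
36.1458 22.6673 6.4423 0.0000 0.0000 0.0000 0.0000 0.0000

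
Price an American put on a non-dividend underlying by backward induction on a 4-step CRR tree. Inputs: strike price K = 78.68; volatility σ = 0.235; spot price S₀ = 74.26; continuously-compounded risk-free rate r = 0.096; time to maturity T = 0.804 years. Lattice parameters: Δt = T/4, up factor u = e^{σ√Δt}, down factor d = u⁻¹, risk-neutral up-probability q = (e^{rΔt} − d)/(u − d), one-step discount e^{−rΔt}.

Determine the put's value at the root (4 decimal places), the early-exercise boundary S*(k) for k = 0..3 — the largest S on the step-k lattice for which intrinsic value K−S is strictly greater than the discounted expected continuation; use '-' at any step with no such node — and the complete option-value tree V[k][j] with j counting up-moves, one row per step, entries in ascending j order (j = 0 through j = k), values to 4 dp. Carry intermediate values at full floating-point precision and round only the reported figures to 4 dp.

params: Δt=0.20100 u=1.11111 d=0.90000 q=0.56598 e^(-rΔt)=0.98089
t_4 payoffs: 29.9574 18.5290 4.4200 0.0000 0.0000
t_3: node(3,0) S=54.1360 payoff=24.5440 vs cont=23.0403 → 24.5440 [stop]  node(3,1) S=66.8342 payoff=11.8458 vs cont=10.3422 → 11.8458 [stop]  node(3,2) S=82.5109 payoff=0.0000 vs cont=1.8817 → 1.8817 [wait]  node(3,3) S=101.8647 payoff=0.0000 vs cont=0.0000 → 0.0000 [wait]  ⇒ S*(3)=66.8342
t_2: node(2,0) S=60.1510 payoff=18.5290 vs cont=17.0254 → 18.5290 [stop]  node(2,1) S=74.2600 payoff=4.4200 vs cont=6.0878 → 6.0878 [wait]  node(2,2) S=91.6785 payoff=0.0000 vs cont=0.8011 → 0.8011 [wait]  ⇒ S*(2)=60.1510
t_1: node(1,0) S=66.8342 payoff=11.8458 vs cont=11.2680 → 11.8458 [stop]  node(1,1) S=82.5109 payoff=0.0000 vs cont=3.0365 → 3.0365 [wait]  ⇒ S*(1)=66.8342
t_0: node(0,0) S=74.2600 payoff=4.4200 vs cont=6.7288 → 6.7288 [wait]  ⇒ S*(0)=-

price = 6.7288
boundary = - 66.8342 60.1510 66.8342
tree:
6.7288
11.8458 3.0365
18.5290 6.0878 0.8011
24.5440 11.8458 1.8817 0.0000
29.9574 18.5290 4.4200 0.0000 0.0000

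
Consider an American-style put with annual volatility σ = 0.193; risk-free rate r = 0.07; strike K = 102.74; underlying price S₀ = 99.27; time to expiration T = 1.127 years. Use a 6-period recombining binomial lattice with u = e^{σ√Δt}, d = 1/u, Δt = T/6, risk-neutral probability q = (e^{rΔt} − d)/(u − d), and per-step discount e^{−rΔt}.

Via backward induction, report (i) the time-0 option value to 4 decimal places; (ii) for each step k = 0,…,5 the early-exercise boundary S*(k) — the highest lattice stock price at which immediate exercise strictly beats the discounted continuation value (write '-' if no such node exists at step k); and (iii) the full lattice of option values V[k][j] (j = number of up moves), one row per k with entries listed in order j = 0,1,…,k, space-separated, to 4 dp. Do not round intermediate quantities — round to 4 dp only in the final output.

Δt=0.18783  u=1.08724  d=0.91976  q=0.55812  discount=0.98694
step 6 (expiry): payoffs max(K−S,0) = 42.6424 31.6988 18.7622 3.4700 0.0000 0.0000 0.0000
step 5: (k=5,j=0): S=65.3407, (K−S)⁺=37.3993, hold=36.0573 ⇒ V=37.3993 exercise | (k=5,j=1): S=77.2391, (K−S)⁺=25.5009, hold=24.1588 ⇒ V=25.5009 exercise | (k=5,j=2): S=91.3043, (K−S)⁺=11.4357, hold=10.0937 ⇒ V=11.4357 exercise | (k=5,j=3): S=107.9307, (K−S)⁺=0.0000, hold=1.5133 ⇒ V=1.5133 continue | (k=5,j=4): S=127.5847, (K−S)⁺=0.0000, hold=0.0000 ⇒ V=0.0000 continue | (k=5,j=5): S=150.8177, (K−S)⁺=0.0000, hold=0.0000 ⇒ V=0.0000 continue  boundary S*=91.3043
step 4: (k=4,j=0): S=71.0412, (K−S)⁺=31.6988, hold=30.3567 ⇒ V=31.6988 exercise | (k=4,j=1): S=83.9778, (K−S)⁺=18.7622, hold=17.4202 ⇒ V=18.7622 exercise | (k=4,j=2): S=99.2700, (K−S)⁺=3.4700, hold=5.8207 ⇒ V=5.8207 continue | (k=4,j=3): S=117.3469, (K−S)⁺=0.0000, hold=0.6600 ⇒ V=0.6600 continue | (k=4,j=4): S=138.7157, (K−S)⁺=0.0000, hold=0.0000 ⇒ V=0.0000 continue  boundary S*=83.9778
step 3: (k=3,j=0): S=77.2391, (K−S)⁺=25.5009, hold=24.1588 ⇒ V=25.5009 exercise | (k=3,j=1): S=91.3043, (K−S)⁺=11.4357, hold=11.3886 ⇒ V=11.4357 exercise | (k=3,j=2): S=107.9307, (K−S)⁺=0.0000, hold=2.9020 ⇒ V=2.9020 continue | (k=3,j=3): S=127.5847, (K−S)⁺=0.0000, hold=0.2878 ⇒ V=0.2878 continue  boundary S*=91.3043
step 2: (k=2,j=0): S=83.9778, (K−S)⁺=18.7622, hold=17.4202 ⇒ V=18.7622 exercise | (k=2,j=1): S=99.2700, (K−S)⁺=3.4700, hold=6.5857 ⇒ V=6.5857 continue | (k=2,j=2): S=117.3469, (K−S)⁺=0.0000, hold=1.4241 ⇒ V=1.4241 continue  boundary S*=83.9778
step 1: (k=1,j=0): S=91.3043, (K−S)⁺=11.4357, hold=11.8099 ⇒ V=11.8099 continue | (k=1,j=1): S=107.9307, (K−S)⁺=0.0000, hold=3.6565 ⇒ V=3.6565 continue  boundary S*=-
step 0: (k=0,j=0): S=99.2700, (K−S)⁺=3.4700, hold=7.1645 ⇒ V=7.1645 continue  boundary S*=-

price = 7.1645
boundary = - - 83.9778 91.3043 83.9778 91.3043
tree:
7.1645
11.8099 3.6565
18.7622 6.5857 1.4241
25.5009 11.4357 2.9020 0.2878
31.6988 18.7622 5.8207 0.6600 0.0000
37.3993 25.5009 11.4357 1.5133 0.0000 0.0000
42.6424 31.6988 18.7622 3.4700 0.0000 0.0000 0.0000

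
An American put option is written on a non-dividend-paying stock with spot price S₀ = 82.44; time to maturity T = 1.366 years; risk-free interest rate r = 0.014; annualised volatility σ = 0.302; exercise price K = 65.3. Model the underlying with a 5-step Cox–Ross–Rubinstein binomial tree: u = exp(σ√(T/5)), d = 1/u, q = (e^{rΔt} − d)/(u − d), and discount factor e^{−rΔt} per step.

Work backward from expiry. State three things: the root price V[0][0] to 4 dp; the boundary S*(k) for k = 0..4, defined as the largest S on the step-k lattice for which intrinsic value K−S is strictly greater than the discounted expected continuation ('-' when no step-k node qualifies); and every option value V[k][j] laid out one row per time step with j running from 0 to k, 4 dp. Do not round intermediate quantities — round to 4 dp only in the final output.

price = 3.6349
boundary = - - - - 43.8453
tree:
3.6349
5.9673 1.0626
9.5468 2.0229 0.0000
14.7222 3.8512 0.0000 0.0000
21.4547 7.3316 0.0000 0.0000 0.0000
27.8571 13.9576 0.0000 0.0000 0.0000 0.0000

Δt=0.27320  u=1.17099  d=0.85398  q=0.47271  discount=0.99618
step 5 (expiry): payoffs max(K−S,0) = 27.8571 13.9576 0.0000 0.0000 0.0000 0.0000
step 4: (k=4,j=0): S=43.8453, (K−S)⁺=21.4547, hold=21.2054 ⇒ V=21.4547 exercise | (k=4,j=1): S=60.1216, (K−S)⁺=5.1784, hold=7.3316 ⇒ V=7.3316 continue | (k=4,j=2): S=82.4400, (K−S)⁺=0.0000, hold=0.0000 ⇒ V=0.0000 continue | (k=4,j=3): S=113.0435, (K−S)⁺=0.0000, hold=0.0000 ⇒ V=0.0000 continue | (k=4,j=4): S=155.0077, (K−S)⁺=0.0000, hold=0.0000 ⇒ V=0.0000 continue  boundary S*=43.8453
step 3: (k=3,j=0): S=51.3424, (K−S)⁺=13.9576, hold=14.7222 ⇒ V=14.7222 continue | (k=3,j=1): S=70.4019, (K−S)⁺=0.0000, hold=3.8512 ⇒ V=3.8512 continue | (k=3,j=2): S=96.5366, (K−S)⁺=0.0000, hold=0.0000 ⇒ V=0.0000 continue | (k=3,j=3): S=132.3730, (K−S)⁺=0.0000, hold=0.0000 ⇒ V=0.0000 continue  boundary S*=-
step 2: (k=2,j=0): S=60.1216, (K−S)⁺=5.1784, hold=9.5468 ⇒ V=9.5468 continue | (k=2,j=1): S=82.4400, (K−S)⁺=0.0000, hold=2.0229 ⇒ V=2.0229 continue | (k=2,j=2): S=113.0435, (K−S)⁺=0.0000, hold=0.0000 ⇒ V=0.0000 continue  boundary S*=-
step 1: (k=1,j=0): S=70.4019, (K−S)⁺=0.0000, hold=5.9673 ⇒ V=5.9673 continue | (k=1,j=1): S=96.5366, (K−S)⁺=0.0000, hold=1.0626 ⇒ V=1.0626 continue  boundary S*=-
step 0: (k=0,j=0): S=82.4400, (K−S)⁺=0.0000, hold=3.6349 ⇒ V=3.6349 continue  boundary S*=-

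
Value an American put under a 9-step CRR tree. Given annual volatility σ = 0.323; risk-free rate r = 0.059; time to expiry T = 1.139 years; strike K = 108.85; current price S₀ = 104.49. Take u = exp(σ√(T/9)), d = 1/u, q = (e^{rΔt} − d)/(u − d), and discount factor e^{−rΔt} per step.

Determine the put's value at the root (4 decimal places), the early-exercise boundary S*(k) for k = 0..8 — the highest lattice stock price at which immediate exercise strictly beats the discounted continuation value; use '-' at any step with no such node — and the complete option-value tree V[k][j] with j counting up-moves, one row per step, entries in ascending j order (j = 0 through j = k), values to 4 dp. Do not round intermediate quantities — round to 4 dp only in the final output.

params: Δt=0.12656 u=1.12177 d=0.89145 q=0.50385 e^(-rΔt)=0.99256
t_9 payoffs: 71.7010 62.1031 50.0254 34.8272 15.7024 0.0000 0.0000 0.0000 0.0000 0.0000
t_8: node(8,0) S=41.6725 payoff=67.1775 vs cont=66.3677 → 67.1775 [stop]  node(8,1) S=52.4392 payoff=56.4108 vs cont=55.6011 → 56.4108 [stop]  node(8,2) S=65.9876 payoff=42.8624 vs cont=42.0527 → 42.8624 [stop]  node(8,3) S=83.0364 payoff=25.8136 vs cont=25.0039 → 25.8136 [stop]  node(8,4) S=104.4900 payoff=4.3600 vs cont=7.7329 → 7.7329 [wait]  node(8,5) S=131.4864 payoff=0.0000 vs cont=0.0000 → 0.0000 [wait]  node(8,6) S=165.4577 payoff=0.0000 vs cont=0.0000 → 0.0000 [wait]  node(8,7) S=208.2060 payoff=0.0000 vs cont=0.0000 → 0.0000 [wait]  node(8,8) S=261.9989 payoff=0.0000 vs cont=0.0000 → 0.0000 [wait]  ⇒ S*(8)=83.0364
t_7: node(7,0) S=46.7469 payoff=62.1031 vs cont=61.2933 → 62.1031 [stop]  node(7,1) S=58.8246 payoff=50.0254 vs cont=49.2156 → 50.0254 [stop]  node(7,2) S=74.0228 payoff=34.8272 vs cont=34.0175 → 34.8272 [stop]  node(7,3) S=93.1476 payoff=15.7024 vs cont=16.5794 → 16.5794 [wait]  node(7,4) S=117.2136 payoff=0.0000 vs cont=3.8082 → 3.8082 [wait]  node(7,5) S=147.4973 payoff=0.0000 vs cont=0.0000 → 0.0000 [wait]  node(7,6) S=185.6052 payoff=0.0000 vs cont=0.0000 → 0.0000 [wait]  node(7,7) S=233.5589 payoff=0.0000 vs cont=0.0000 → 0.0000 [wait]  ⇒ S*(7)=74.0228
t_6: node(6,0) S=52.4392 payoff=56.4108 vs cont=55.6011 → 56.4108 [stop]  node(6,1) S=65.9876 payoff=42.8624 vs cont=42.0527 → 42.8624 [stop]  node(6,2) S=83.0364 payoff=25.8136 vs cont=25.4425 → 25.8136 [stop]  node(6,3) S=104.4900 payoff=4.3600 vs cont=10.0692 → 10.0692 [wait]  node(6,4) S=131.4864 payoff=0.0000 vs cont=1.8754 → 1.8754 [wait]  node(6,5) S=165.4577 payoff=0.0000 vs cont=0.0000 → 0.0000 [wait]  node(6,6) S=208.2060 payoff=0.0000 vs cont=0.0000 → 0.0000 [wait]  ⇒ S*(6)=83.0364
t_5: node(5,0) S=58.8246 payoff=50.0254 vs cont=49.2156 → 50.0254 [stop]  node(5,1) S=74.0228 payoff=34.8272 vs cont=34.0175 → 34.8272 [stop]  node(5,2) S=93.1476 payoff=15.7024 vs cont=17.7478 → 17.7478 [wait]  node(5,3) S=117.2136 payoff=0.0000 vs cont=5.8966 → 5.8966 [wait]  node(5,4) S=147.4973 payoff=0.0000 vs cont=0.9236 → 0.9236 [wait]  node(5,5) S=185.6052 payoff=0.0000 vs cont=0.0000 → 0.0000 [wait]  ⇒ S*(5)=74.0228
t_4: node(4,0) S=65.9876 payoff=42.8624 vs cont=42.0527 → 42.8624 [stop]  node(4,1) S=83.0364 payoff=25.8136 vs cont=26.0268 → 26.0268 [wait]  node(4,2) S=104.4900 payoff=4.3600 vs cont=11.6890 → 11.6890 [wait]  node(4,3) S=131.4864 payoff=0.0000 vs cont=3.3657 → 3.3657 [wait]  node(4,4) S=165.4577 payoff=0.0000 vs cont=0.4548 → 0.4548 [wait]  ⇒ S*(4)=65.9876
t_3: node(3,0) S=74.0228 payoff=34.8272 vs cont=34.1241 → 34.8272 [stop]  node(3,1) S=93.1476 payoff=15.7024 vs cont=18.6629 → 18.6629 [wait]  node(3,2) S=117.2136 payoff=0.0000 vs cont=7.4396 → 7.4396 [wait]  node(3,3) S=147.4973 payoff=0.0000 vs cont=1.8849 → 1.8849 [wait]  ⇒ S*(3)=74.0228
t_2: node(2,0) S=83.0364 payoff=25.8136 vs cont=26.4844 → 26.4844 [wait]  node(2,1) S=104.4900 payoff=4.3600 vs cont=12.9113 → 12.9113 [wait]  node(2,2) S=131.4864 payoff=0.0000 vs cont=4.6064 → 4.6064 [wait]  ⇒ S*(2)=-
t_1: node(1,0) S=93.1476 payoff=15.7024 vs cont=19.4995 → 19.4995 [wait]  node(1,1) S=117.2136 payoff=0.0000 vs cont=8.6620 → 8.6620 [wait]  ⇒ S*(1)=-
t_0: node(0,0) S=104.4900 payoff=4.3600 vs cont=13.9346 → 13.9346 [wait]  ⇒ S*(0)=-

price = 13.9346
boundary = - - - 74.0228 65.9876 74.0228 83.0364 74.0228 83.0364
tree:
13.9346
19.4995 8.6620
26.4844 12.9113 4.6064
34.8272 18.6629 7.4396 1.8849
42.8624 26.0268 11.6890 3.3657 0.4548
50.0254 34.8272 17.7478 5.8966 0.9236 0.0000
56.4108 42.8624 25.8136 10.0692 1.8754 0.0000 0.0000
62.1031 50.0254 34.8272 16.5794 3.8082 0.0000 0.0000 0.0000
67.1775 56.4108 42.8624 25.8136 7.7329 0.0000 0.0000 0.0000 0.0000
71.7010 62.1031 50.0254 34.8272 15.7024 0.0000 0.0000 0.0000 0.0000 0.0000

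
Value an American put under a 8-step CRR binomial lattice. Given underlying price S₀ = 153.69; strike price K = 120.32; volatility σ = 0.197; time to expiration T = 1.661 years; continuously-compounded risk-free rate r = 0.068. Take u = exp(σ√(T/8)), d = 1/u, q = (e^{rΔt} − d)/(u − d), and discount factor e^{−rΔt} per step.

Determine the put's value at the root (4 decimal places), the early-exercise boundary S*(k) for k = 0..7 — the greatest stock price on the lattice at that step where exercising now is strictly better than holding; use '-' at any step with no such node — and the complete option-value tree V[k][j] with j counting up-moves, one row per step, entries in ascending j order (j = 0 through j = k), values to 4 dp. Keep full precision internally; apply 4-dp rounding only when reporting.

params: Δt=0.20763 u=1.09392 d=0.91415 q=0.55667 e^(-rΔt)=0.98598
t_8 payoffs: 45.3702 30.6309 12.9932 0.0000 0.0000 0.0000 0.0000 0.0000 0.0000
t_7: node(7,0) S=81.9889 payoff=38.3311 vs cont=36.6443 → 38.3311 [stop]  node(7,1) S=98.1124 payoff=22.2076 vs cont=20.5208 → 22.2076 [stop]  node(7,2) S=117.4066 payoff=2.9134 vs cont=5.6796 → 5.6796 [wait]  node(7,3) S=140.4951 payoff=0.0000 vs cont=0.0000 → 0.0000 [wait]  node(7,4) S=168.1241 payoff=0.0000 vs cont=0.0000 → 0.0000 [wait]  node(7,5) S=201.1864 payoff=0.0000 vs cont=0.0000 → 0.0000 [wait]  node(7,6) S=240.7506 payoff=0.0000 vs cont=0.0000 → 0.0000 [wait]  node(7,7) S=288.0953 payoff=0.0000 vs cont=0.0000 → 0.0000 [wait]  ⇒ S*(7)=98.1124
t_6: node(6,0) S=89.6891 payoff=30.6309 vs cont=28.9441 → 30.6309 [stop]  node(6,1) S=107.3268 payoff=12.9932 vs cont=12.8246 → 12.9932 [stop]  node(6,2) S=128.4331 payoff=0.0000 vs cont=2.4826 → 2.4826 [wait]  node(6,3) S=153.6900 payoff=0.0000 vs cont=0.0000 → 0.0000 [wait]  node(6,4) S=183.9138 payoff=0.0000 vs cont=0.0000 → 0.0000 [wait]  node(6,5) S=220.0812 payoff=0.0000 vs cont=0.0000 → 0.0000 [wait]  node(6,6) S=263.3612 payoff=0.0000 vs cont=0.0000 → 0.0000 [wait]  ⇒ S*(6)=107.3268
t_5: node(5,0) S=98.1124 payoff=22.2076 vs cont=20.5208 → 22.2076 [stop]  node(5,1) S=117.4066 payoff=2.9134 vs cont=7.0422 → 7.0422 [wait]  node(5,2) S=140.4951 payoff=0.0000 vs cont=1.0852 → 1.0852 [wait]  node(5,3) S=168.1241 payoff=0.0000 vs cont=0.0000 → 0.0000 [wait]  node(5,4) S=201.1864 payoff=0.0000 vs cont=0.0000 → 0.0000 [wait]  node(5,5) S=240.7506 payoff=0.0000 vs cont=0.0000 → 0.0000 [wait]  ⇒ S*(5)=98.1124
t_4: node(4,0) S=107.3268 payoff=12.9932 vs cont=13.5725 → 13.5725 [wait]  node(4,1) S=128.4331 payoff=0.0000 vs cont=3.6739 → 3.6739 [wait]  node(4,2) S=153.6900 payoff=0.0000 vs cont=0.4744 → 0.4744 [wait]  node(4,3) S=183.9138 payoff=0.0000 vs cont=0.0000 → 0.0000 [wait]  node(4,4) S=220.0812 payoff=0.0000 vs cont=0.0000 → 0.0000 [wait]  ⇒ S*(4)=-
t_3: node(3,0) S=117.4066 payoff=2.9134 vs cont=7.9493 → 7.9493 [wait]  node(3,1) S=140.4951 payoff=0.0000 vs cont=1.8663 → 1.8663 [wait]  node(3,2) S=168.1241 payoff=0.0000 vs cont=0.2074 → 0.2074 [wait]  node(3,3) S=201.1864 payoff=0.0000 vs cont=0.0000 → 0.0000 [wait]  ⇒ S*(3)=-
t_2: node(2,0) S=128.4331 payoff=0.0000 vs cont=4.4991 → 4.4991 [wait]  node(2,1) S=153.6900 payoff=0.0000 vs cont=0.9296 → 0.9296 [wait]  node(2,2) S=183.9138 payoff=0.0000 vs cont=0.0906 → 0.0906 [wait]  ⇒ S*(2)=-
t_1: node(1,0) S=140.4951 payoff=0.0000 vs cont=2.4769 → 2.4769 [wait]  node(1,1) S=168.1241 payoff=0.0000 vs cont=0.4561 → 0.4561 [wait]  ⇒ S*(1)=-
t_0: node(0,0) S=153.6900 payoff=0.0000 vs cont=1.3330 → 1.3330 [wait]  ⇒ S*(0)=-

price = 1.3330
boundary = - - - - - 98.1124 107.3268 98.1124
tree:
1.3330
2.4769 0.4561
4.4991 0.9296 0.0906
7.9493 1.8663 0.2074 0.0000
13.5725 3.6739 0.4744 0.0000 0.0000
22.2076 7.0422 1.0852 0.0000 0.0000 0.0000
30.6309 12.9932 2.4826 0.0000 0.0000 0.0000 0.0000
38.3311 22.2076 5.6796 0.0000 0.0000 0.0000 0.0000 0.0000
45.3702 30.6309 12.9932 0.0000 0.0000 0.0000 0.0000 0.0000 0.0000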